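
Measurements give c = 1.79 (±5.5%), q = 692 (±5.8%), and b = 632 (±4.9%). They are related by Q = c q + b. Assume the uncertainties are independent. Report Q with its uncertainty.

Let p = c·q = 1240. δp/p = √((1·δc/c)² + (1·δq/q)²) = √(0.00302 + 0.00336) = 0.0799, so δp = 99.0.
Q = p + b: δQ = √(δp² + δb²) = √(9800 + 959) = 104
Q = 1870.

1870 ± 104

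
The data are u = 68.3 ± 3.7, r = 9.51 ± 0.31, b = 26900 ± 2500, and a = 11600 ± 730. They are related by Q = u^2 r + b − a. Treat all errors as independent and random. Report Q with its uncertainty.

59700 ± 5650

Let p = u^2·r = 44400. δp/p = √((2·δu/u)² + (1·δr/r)²) = √(0.0117 + 0.00106) = 0.113, so δp = 5020.
Q = p + b − a: δQ = √(δp² + δb² + δa²) = √(2.52e+07 + 6.25e+06 + 5.33e+05) = 5650
Q = 59700.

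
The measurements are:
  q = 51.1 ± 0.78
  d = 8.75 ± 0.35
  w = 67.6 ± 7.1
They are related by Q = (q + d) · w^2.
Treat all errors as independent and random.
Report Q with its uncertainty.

(2.74 ± 0.576) × 10^5

Let u = q + d = 59.9. δu = √(δq² + δd²) = √(0.608 + 0.122) = 0.855, so δu/u = 0.0143.
Q is then a monomial in u, w:
δQ/Q = √((δu/u)² + (2·δw/w)²) = √(0.000204 + 0.0441) = 0.211
Q = 2.74e+05, so δQ = 0.211 × 2.74e+05 = 57600.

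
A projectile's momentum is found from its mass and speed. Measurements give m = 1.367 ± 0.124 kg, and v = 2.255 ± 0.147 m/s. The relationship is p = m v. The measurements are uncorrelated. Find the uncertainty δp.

For a monomial p ∝ m, v, fractional errors add in quadrature:
  (1·δm/m)² = (1×0.0907)² = 0.00823;  (1·δv/v)² = (1×0.0652)² = 0.00425
δp/p = √(0.0125) = 0.112
p = 3.083 kg·m/s, so δp = 0.112 × 3.083 = 0.344 kg·m/s.

0.344 kg·m/s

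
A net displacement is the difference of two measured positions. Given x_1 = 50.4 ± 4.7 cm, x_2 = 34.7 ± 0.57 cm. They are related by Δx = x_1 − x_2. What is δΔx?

Each term contributes (cᵢ δxᵢ)² to (δΔx)²:
  (δx_1)² = 22.1;  (δx_2)² = 0.325
δΔx = √(22.4) = 4.73 cm

4.73 cm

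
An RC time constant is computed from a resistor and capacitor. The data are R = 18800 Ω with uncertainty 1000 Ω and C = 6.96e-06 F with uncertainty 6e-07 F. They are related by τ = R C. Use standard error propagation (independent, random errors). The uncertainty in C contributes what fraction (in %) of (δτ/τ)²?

72.4%

(δτ/τ)² = (1·δR/R)² + (1·δC/C)²
  R term: (1×0.0532)² = 0.00283
  C term: (1×0.0862)² = 0.00743
Total = 0.0103. Share from C = 0.00743/0.0103 = 0.724.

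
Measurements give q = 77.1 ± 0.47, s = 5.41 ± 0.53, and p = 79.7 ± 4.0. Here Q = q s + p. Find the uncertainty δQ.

Let w = q·s = 417. δw/w = √((1·δq/q)² + (1·δs/s)²) = √(3.72e-05 + 0.00960) = 0.0982, so δw = 40.9.
Q = w + p: δQ = √(δw² + δp²) = √(1680 + 16.0) = 41.1

41.1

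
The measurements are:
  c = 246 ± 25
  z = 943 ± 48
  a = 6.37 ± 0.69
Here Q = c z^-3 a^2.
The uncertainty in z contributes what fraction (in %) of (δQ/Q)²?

28.9%

(δQ/Q)² = (1·δc/c)² + (-3·δz/z)² + (2·δa/a)²
  c term: (1×0.102)² = 0.0103
  z term: (-3×0.0509)² = 0.0233
  a term: (2×0.108)² = 0.0469
Total = 0.0806. Share from z = 0.0233/0.0806 = 0.289.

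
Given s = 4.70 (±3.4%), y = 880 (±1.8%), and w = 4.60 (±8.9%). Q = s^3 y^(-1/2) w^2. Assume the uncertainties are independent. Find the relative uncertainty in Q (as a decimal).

Q is a product of powers, so relative uncertainties combine in quadrature:
  (3·δs/s)² = (3×0.0340)² = 0.0104;  (−½·δy/y)² = (-0.5×0.0180)² = 8.1e-05;  (2·δw/w)² = (2×0.0890)² = 0.0317
δQ/Q = √(0.0422) = 0.205

0.205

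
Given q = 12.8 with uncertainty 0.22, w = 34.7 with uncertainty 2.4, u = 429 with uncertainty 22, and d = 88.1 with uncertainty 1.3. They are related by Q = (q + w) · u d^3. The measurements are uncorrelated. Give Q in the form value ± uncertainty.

(1.39 ± 0.118) × 10^10

Let h = q + w = 47.5. δh = √(δq² + δw²) = √(0.0484 + 5.76) = 2.41, so δh/h = 0.0507.
Q is then a monomial in h, u, d:
δQ/Q = √((δh/h)² + (1·δu/u)² + (3·δd/d)²) = √(0.00257 + 0.00263 + 0.00196) = 0.0846
Q = 1.39e+10, so δQ = 0.0846 × 1.39e+10 = 1.18e+09.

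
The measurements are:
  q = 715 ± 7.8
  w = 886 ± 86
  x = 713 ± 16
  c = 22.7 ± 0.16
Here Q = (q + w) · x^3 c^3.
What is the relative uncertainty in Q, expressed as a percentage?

8.88%

Let u = q + w = 1600. δu = √(δq² + δw²) = √(60.8 + 7400) = 86.4, so δu/u = 0.0539.
Q is then a monomial in u, x, c:
δQ/Q = √((δu/u)² + (3·δx/x)² + (3·δc/c)²) = √(0.00291 + 0.00453 + 0.000447) = 0.0888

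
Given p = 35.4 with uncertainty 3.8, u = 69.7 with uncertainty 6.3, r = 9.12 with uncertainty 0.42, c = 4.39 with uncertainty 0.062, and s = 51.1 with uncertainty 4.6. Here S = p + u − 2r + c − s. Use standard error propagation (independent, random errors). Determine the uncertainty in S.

8.72

Sums and differences: (δS)² = Σ (cᵢ δxᵢ)².
  (δp)² = 14.4;  (δu)² = 39.7;  (2·δr)² = 0.706;  (δc)² = 0.00384;  (δs)² = 21.2
δS = √(76.0) = 8.72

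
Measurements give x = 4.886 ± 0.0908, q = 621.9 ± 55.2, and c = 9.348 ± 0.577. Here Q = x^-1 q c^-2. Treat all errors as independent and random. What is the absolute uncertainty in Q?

0.223

Q is a product of powers, so relative uncertainties combine in quadrature:
  (-1·δx/x)² = (-1×0.0186)² = 0.000345;  (1·δq/q)² = (1×0.0888)² = 0.00788;  (-2·δc/c)² = (-2×0.0617)² = 0.0152
δQ/Q = √(0.0235) = 0.153
Q = 1.457, so δQ = 0.153 × 1.457 = 0.223.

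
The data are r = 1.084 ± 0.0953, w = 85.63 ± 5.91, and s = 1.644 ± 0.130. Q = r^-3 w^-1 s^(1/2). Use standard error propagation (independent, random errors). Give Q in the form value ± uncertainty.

Since Q is a product/quotient, work with relative uncertainties:
  (-3·δr/r)² = (-3×0.0879)² = 0.0696;  (-1·δw/w)² = (-1×0.0690)² = 0.00476;  (½·δs/s)² = (0.5×0.0791)² = 0.00156
δQ/Q = √(0.0759) = 0.275
Q = 0.01176, so δQ = 0.275 × 0.01176 = 0.00324.

0.01176 ± 0.00324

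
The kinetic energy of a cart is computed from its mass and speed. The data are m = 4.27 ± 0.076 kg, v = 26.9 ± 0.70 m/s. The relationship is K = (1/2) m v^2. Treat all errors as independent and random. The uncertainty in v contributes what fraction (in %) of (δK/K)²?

89.5%

(δK/K)² = (1·δm/m)² + (2·δv/v)²
  m term: (1×0.0178)² = 0.000317
  v term: (2×0.0260)² = 0.00271
Total = 0.00303. Share from v = 0.00271/0.00303 = 0.895.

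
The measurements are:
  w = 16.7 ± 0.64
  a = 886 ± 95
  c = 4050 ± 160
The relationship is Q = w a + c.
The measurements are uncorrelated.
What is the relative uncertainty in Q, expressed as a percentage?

8.98%

Let p = w·a = 14800. δp/p = √((1·δw/w)² + (1·δa/a)²) = √(0.00147 + 0.0115) = 0.114, so δp = 1680.
Q = p + c: δQ = √(δp² + δc²) = √(2.84e+06 + 25600) = 1690
Q = 18800, so δQ/Q = 1690/18800 = 0.0898.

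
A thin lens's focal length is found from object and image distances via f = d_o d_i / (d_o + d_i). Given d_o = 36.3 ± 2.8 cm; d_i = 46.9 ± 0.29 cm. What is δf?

0.891 cm

∂f/∂d_o = (d_i/(d_o+d_i))² = 0.318;  ∂f/∂d_i = (d_o/(d_o+d_i))² = 0.190
δf = √((∂f/∂d_o · δd_o)² + (∂f/∂d_i · δd_i)²) = √(0.792 + 0.00305) = 0.891 cm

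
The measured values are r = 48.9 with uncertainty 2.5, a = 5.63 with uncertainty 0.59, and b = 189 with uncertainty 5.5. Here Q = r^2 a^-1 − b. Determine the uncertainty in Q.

62.4

Let p = r^2·a^-1 = 425. δp/p = √((2·δr/r)² + (-1·δa/a)²) = √(0.0105 + 0.0110) = 0.146, so δp = 62.2.
Q = p − b: δQ = √(δp² + δb²) = √(3870 + 30.2) = 62.4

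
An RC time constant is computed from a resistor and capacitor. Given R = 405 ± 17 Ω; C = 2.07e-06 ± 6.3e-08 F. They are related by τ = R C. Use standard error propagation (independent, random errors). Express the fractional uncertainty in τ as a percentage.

5.18%

Since τ is a product/quotient, work with relative uncertainties:
  (1·δR/R)² = (1×0.0420)² = 0.00176;  (1·δC/C)² = (1×0.0304)² = 0.000926
δτ/τ = √(0.00269) = 0.0518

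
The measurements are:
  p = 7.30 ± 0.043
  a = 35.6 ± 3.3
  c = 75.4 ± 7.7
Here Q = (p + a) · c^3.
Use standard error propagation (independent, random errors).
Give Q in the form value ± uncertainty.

(1.84 ± 0.581) × 10^7

Let u = p + a = 42.9. δu = √(δp² + δa²) = √(0.00185 + 10.9) = 3.30, so δu/u = 0.0769.
Q is then a monomial in u, c:
δQ/Q = √((δu/u)² + (3·δc/c)²) = √(0.00592 + 0.0939) = 0.316
Q = 1.84e+07, so δQ = 0.316 × 1.84e+07 = 5.81e+06.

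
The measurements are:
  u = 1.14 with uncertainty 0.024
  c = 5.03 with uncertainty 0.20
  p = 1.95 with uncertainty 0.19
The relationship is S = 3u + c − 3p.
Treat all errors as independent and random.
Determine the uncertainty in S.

Each term contributes (cᵢ δxᵢ)² to (δS)²:
  (3·δu)² = 0.00518;  (δc)² = 0.0400;  (3·δp)² = 0.325
δS = √(0.370) = 0.608

0.608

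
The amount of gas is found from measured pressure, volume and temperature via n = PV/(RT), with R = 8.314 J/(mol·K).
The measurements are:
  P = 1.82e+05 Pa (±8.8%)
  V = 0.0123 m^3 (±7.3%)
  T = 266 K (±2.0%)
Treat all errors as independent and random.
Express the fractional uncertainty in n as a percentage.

11.6%

Since n is a product/quotient, work with relative uncertainties:
  (1·δP/P)² = (1×0.0880)² = 0.00774;  (1·δV/V)² = (1×0.0730)² = 0.00533;  (-1·δT/T)² = (-1×0.0200)² = 0.000400
δn/n = √(0.0135) = 0.116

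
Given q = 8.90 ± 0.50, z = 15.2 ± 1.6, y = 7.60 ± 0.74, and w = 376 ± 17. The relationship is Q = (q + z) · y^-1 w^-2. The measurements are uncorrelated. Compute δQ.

3.36e-06

Let u = q + z = 24.1. δu = √(δq² + δz²) = √(0.250 + 2.56) = 1.68, so δu/u = 0.0696.
Q is then a monomial in u, y, w:
δQ/Q = √((δu/u)² + (-1·δy/y)² + (-2·δw/w)²) = √(0.00484 + 0.00948 + 0.00818) = 0.150
Q = 2.24e-05, so δQ = 0.150 × 2.24e-05 = 3.36e-06.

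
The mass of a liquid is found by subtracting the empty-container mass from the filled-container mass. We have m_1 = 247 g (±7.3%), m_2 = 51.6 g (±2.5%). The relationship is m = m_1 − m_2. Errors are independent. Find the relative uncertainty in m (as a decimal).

m is a linear combination, so absolute uncertainties add in quadrature:
  (δm_1)² = 325;  (δm_2)² = 1.66
δm = √(327) = 18.1 g
m = 195 g, so δm/m = 18.1/195 = 0.0925.

0.0925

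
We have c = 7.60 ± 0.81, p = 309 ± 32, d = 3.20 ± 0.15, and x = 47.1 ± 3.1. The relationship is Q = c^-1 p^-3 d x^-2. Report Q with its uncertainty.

(6.43 ± 2.30) × 10^-12

Relative error in a monomial: (δQ/Q)² = Σ (nᵢ · δxᵢ/xᵢ)².
  (-1·δc/c)² = (-1×0.107)² = 0.0114;  (-3·δp/p)² = (-3×0.104)² = 0.0965;  (1·δd/d)² = (1×0.0469)² = 0.00220;  (-2·δx/x)² = (-2×0.0658)² = 0.0173
δQ/Q = √(0.127) = 0.357
Q = 6.43e-12, so δQ = 0.357 × 6.43e-12 = 2.3e-12.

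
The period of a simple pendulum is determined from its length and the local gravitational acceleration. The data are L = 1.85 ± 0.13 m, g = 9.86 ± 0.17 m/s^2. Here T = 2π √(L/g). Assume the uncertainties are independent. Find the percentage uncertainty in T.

For a monomial T ∝ L^(1/2), g^(-1/2), fractional errors add in quadrature:
  (½·δL/L)² = (0.5×0.0703)² = 0.00123;  (−½·δg/g)² = (-0.5×0.0172)² = 7.43e-05
δT/T = √(0.00131) = 0.0362

3.62%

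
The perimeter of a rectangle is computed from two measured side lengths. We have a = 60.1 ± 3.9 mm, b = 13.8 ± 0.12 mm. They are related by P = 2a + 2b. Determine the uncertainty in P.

7.80 mm

Each term contributes (cᵢ δxᵢ)² to (δP)²:
  (2·δa)² = 60.8;  (2·δb)² = 0.0576
δP = √(60.9) = 7.80 mm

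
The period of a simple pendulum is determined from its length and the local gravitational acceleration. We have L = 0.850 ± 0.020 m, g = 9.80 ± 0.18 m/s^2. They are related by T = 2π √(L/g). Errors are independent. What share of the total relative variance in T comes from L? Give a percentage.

62.1%

(δT/T)² = (½·δL/L)² + (−½·δg/g)²
  L term: (0.5×0.0235)² = 0.000138
  g term: (-0.5×0.0184)² = 8.43e-05
Total = 0.000223. Share from L = 0.000138/0.000223 = 0.621.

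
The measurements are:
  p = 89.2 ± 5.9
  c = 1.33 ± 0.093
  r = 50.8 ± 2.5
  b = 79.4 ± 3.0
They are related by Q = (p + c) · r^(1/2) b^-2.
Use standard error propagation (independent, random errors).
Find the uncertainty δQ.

0.0105

Let u = p + c = 90.5. δu = √(δp² + δc²) = √(34.8 + 0.00865) = 5.90, so δu/u = 0.0652.
Q is then a monomial in u, r, b:
δQ/Q = √((δu/u)² + (½·δr/r)² + (-2·δb/b)²) = √(0.00425 + 0.000605 + 0.00571) = 0.103
Q = 0.102, so δQ = 0.103 × 0.102 = 0.0105.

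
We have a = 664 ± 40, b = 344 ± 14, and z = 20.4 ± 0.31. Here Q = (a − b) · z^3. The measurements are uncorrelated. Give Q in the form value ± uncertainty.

(2.72 ± 0.381) × 10^6

Let u = a − b = 320. δu = √(δa² + δb²) = √(1600 + 196) = 42.4, so δu/u = 0.132.
Q is then a monomial in u, z:
δQ/Q = √((δu/u)² + (3·δz/z)²) = √(0.0175 + 0.00208) = 0.140
Q = 2.72e+06, so δQ = 0.140 × 2.72e+06 = 3.81e+05.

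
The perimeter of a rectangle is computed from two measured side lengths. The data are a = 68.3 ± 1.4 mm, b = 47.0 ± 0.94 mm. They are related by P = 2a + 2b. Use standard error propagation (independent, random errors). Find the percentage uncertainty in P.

Sums and differences: (δP)² = Σ (cᵢ δxᵢ)².
  (2·δa)² = 7.84;  (2·δb)² = 3.53
δP = √(11.4) = 3.37 mm
P = 231 mm, so δP/P = 3.37/231 = 0.0146.

1.46%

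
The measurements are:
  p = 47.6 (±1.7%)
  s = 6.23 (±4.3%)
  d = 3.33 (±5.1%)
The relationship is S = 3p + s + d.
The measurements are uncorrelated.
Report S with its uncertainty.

Absolute uncertainties add in quadrature for a linear combination:
  (3·δp)² = 5.89;  (δs)² = 0.0718;  (δd)² = 0.0288
δS = √(5.99) = 2.45
S = 152.

152 ± 2.45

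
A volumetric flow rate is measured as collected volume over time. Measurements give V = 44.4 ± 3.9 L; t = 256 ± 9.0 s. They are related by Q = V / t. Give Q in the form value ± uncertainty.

Q is a product of powers, so relative uncertainties combine in quadrature:
  (1·δV/V)² = (1×0.0878)² = 0.00772;  (-1·δt/t)² = (-1×0.0352)² = 0.00124
δQ/Q = √(0.00895) = 0.0946
Q = 0.173 L/s, so δQ = 0.0946 × 0.173 = 0.0164 L/s.

0.173 ± 0.0164 L/s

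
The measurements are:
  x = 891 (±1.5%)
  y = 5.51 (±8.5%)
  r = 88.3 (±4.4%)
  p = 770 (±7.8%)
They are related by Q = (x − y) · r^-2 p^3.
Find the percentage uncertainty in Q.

Let u = x − y = 885. δu = √(δx² + δy²) = √(179 + 0.219) = 13.4, so δu/u = 0.0151.
Q is then a monomial in u, r, p:
δQ/Q = √((δu/u)² + (-2·δr/r)² + (3·δp/p)²) = √(0.000228 + 0.00774 + 0.0548) = 0.250

25.0%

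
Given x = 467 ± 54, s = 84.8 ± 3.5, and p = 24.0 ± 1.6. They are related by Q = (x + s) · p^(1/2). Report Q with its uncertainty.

2700 ± 280

Let u = x + s = 552. δu = √(δx² + δs²) = √(2920 + 12.2) = 54.1, so δu/u = 0.0981.
Q is then a monomial in u, p:
δQ/Q = √((δu/u)² + (½·δp/p)²) = √(0.00962 + 0.00111) = 0.104
Q = 2700, so δQ = 0.104 × 2700 = 280.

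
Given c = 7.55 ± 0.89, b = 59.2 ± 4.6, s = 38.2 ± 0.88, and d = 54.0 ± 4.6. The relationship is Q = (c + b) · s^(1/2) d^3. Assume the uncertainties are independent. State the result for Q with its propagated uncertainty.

(6.50 ± 1.72) × 10^7

Let u = c + b = 66.8. δu = √(δc² + δb²) = √(0.792 + 21.2) = 4.69, so δu/u = 0.0702.
Q is then a monomial in u, s, d:
δQ/Q = √((δu/u)² + (½·δs/s)² + (3·δd/d)²) = √(0.00493 + 0.000133 + 0.0653) = 0.265
Q = 6.5e+07, so δQ = 0.265 × 6.5e+07 = 1.72e+07.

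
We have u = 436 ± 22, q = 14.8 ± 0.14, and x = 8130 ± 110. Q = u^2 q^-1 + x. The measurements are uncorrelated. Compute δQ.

Let p = u^2·q^-1 = 12800. δp/p = √((2·δu/u)² + (-1·δq/q)²) = √(0.0102 + 8.95e-05) = 0.101, so δp = 1300.
Q = p + x: δQ = √(δp² + δx²) = √(1.69e+06 + 12100) = 1310

1310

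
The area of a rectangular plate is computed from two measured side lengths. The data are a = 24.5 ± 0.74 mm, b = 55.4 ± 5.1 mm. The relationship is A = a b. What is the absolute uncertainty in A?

Products/powers → add relative errors in quadrature, weighted by exponent:
  (1·δa/a)² = (1×0.0302)² = 0.000912;  (1·δb/b)² = (1×0.0921)² = 0.00847
δA/A = √(0.00939) = 0.0969
A = 1360 mm^2, so δA = 0.0969 × 1360 = 132 mm^2.

132 mm^2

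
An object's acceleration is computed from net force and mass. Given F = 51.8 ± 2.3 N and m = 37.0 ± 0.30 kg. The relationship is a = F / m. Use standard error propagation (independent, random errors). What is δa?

0.0632 m/s^2

Each factor contributes (exponent × relative error)² to (δa/a)²:
  (1·δF/F)² = (1×0.0444)² = 0.00197;  (-1·δm/m)² = (-1×0.00811)² = 6.57e-05
δa/a = √(0.00204) = 0.0451
a = 1.40 m/s^2, so δa = 0.0451 × 1.40 = 0.0632 m/s^2.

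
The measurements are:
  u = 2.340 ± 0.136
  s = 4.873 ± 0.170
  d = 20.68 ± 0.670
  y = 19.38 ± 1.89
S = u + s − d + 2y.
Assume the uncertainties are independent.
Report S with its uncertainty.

25.29 ± 3.85

Each term contributes (cᵢ δxᵢ)² to (δS)²:
  (δu)² = 0.0185;  (δs)² = 0.0289;  (δd)² = 0.449;  (2·δy)² = 14.3
δS = √(14.8) = 3.85
S = 25.29.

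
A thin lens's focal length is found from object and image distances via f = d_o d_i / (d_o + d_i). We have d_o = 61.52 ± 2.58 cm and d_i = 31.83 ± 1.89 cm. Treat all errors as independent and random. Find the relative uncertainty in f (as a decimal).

∂f/∂d_o = (d_i/(d_o+d_i))² = 0.116;  ∂f/∂d_i = (d_o/(d_o+d_i))² = 0.434
δf = √((∂f/∂d_o · δd_o)² + (∂f/∂d_i · δd_i)²) = √(0.0900 + 0.674) = 0.874 cm
f = 20.98 cm, so δf/f = 0.874/20.98 = 0.0417.

0.0417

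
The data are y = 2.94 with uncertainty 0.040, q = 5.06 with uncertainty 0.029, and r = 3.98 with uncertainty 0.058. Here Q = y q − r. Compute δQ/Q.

Let p = y·q = 14.9. δp/p = √((1·δy/y)² + (1·δq/q)²) = √(0.000185 + 3.28e-05) = 0.0148, so δp = 0.220.
Q = p − r: δQ = √(δp² + δr²) = √(0.0482 + 0.00336) = 0.227
Q = 10.9, so δQ/Q = 0.227/10.9 = 0.0208.

0.0208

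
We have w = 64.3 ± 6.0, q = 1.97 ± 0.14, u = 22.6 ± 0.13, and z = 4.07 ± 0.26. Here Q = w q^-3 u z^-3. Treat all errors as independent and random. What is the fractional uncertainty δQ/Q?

0.302

Q is a product of powers, so relative uncertainties combine in quadrature:
  (1·δw/w)² = (1×0.0933)² = 0.00871;  (-3·δq/q)² = (-3×0.0711)² = 0.0455;  (1·δu/u)² = (1×0.00575)² = 3.31e-05;  (-3·δz/z)² = (-3×0.0639)² = 0.0367
δQ/Q = √(0.0909) = 0.302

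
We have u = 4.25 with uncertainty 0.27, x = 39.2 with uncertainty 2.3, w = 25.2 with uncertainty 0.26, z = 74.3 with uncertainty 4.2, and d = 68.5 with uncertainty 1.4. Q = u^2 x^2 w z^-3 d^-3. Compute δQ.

Since Q is a product/quotient, work with relative uncertainties:
  (2·δu/u)² = (2×0.0635)² = 0.0161;  (2·δx/x)² = (2×0.0587)² = 0.0138;  (1·δw/w)² = (1×0.0103)² = 0.000106;  (-3·δz/z)² = (-3×0.0565)² = 0.0288;  (-3·δd/d)² = (-3×0.0204)² = 0.00376
δQ/Q = √(0.0625) = 0.250
Q = 5.31e-06, so δQ = 0.250 × 5.31e-06 = 1.33e-06.

1.33e-06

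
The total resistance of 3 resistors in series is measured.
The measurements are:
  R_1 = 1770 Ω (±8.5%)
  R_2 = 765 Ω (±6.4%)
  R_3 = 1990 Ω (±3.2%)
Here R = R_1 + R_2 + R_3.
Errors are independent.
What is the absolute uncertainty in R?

For a sum/difference, combine absolute errors in quadrature:
  (δR_1)² = 22600;  (δR_2)² = 2400;  (δR_3)² = 4060
δR = √(29100) = 171 Ω

171 Ω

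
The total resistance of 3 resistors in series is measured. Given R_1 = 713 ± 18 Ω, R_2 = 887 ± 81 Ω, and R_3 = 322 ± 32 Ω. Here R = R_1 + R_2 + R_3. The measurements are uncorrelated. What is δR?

88.9 Ω

R is a linear combination, so absolute uncertainties add in quadrature:
  (δR_1)² = 324;  (δR_2)² = 6560;  (δR_3)² = 1020
δR = √(7910) = 88.9 Ω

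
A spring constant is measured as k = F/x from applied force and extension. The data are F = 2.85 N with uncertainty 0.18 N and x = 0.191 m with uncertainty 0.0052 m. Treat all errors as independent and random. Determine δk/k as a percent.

6.88%

Relative error in a monomial: (δk/k)² = Σ (nᵢ · δxᵢ/xᵢ)².
  (1·δF/F)² = (1×0.0632)² = 0.00399;  (-1·δx/x)² = (-1×0.0272)² = 0.000741
δk/k = √(0.00473) = 0.0688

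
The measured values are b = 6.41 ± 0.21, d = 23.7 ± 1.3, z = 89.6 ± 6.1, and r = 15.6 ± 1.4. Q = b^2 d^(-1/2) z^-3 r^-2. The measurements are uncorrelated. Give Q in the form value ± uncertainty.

(4.82 ± 1.35) × 10^-8

Since Q is a product/quotient, work with relative uncertainties:
  (2·δb/b)² = (2×0.0328)² = 0.00429;  (−½·δd/d)² = (-0.5×0.0549)² = 0.000752;  (-3·δz/z)² = (-3×0.0681)² = 0.0417;  (-2·δr/r)² = (-2×0.0897)² = 0.0322
δQ/Q = √(0.0790) = 0.281
Q = 4.82e-08, so δQ = 0.281 × 4.82e-08 = 1.35e-08.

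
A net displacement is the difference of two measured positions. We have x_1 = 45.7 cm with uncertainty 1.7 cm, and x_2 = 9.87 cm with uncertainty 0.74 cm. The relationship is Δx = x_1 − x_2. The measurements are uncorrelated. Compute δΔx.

1.85 cm

Absolute uncertainties add in quadrature for a linear combination:
  (δx_1)² = 2.89;  (δx_2)² = 0.548
δΔx = √(3.44) = 1.85 cm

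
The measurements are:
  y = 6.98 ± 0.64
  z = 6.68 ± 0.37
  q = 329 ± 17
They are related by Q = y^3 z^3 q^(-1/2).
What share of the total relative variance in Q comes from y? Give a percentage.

(δQ/Q)² = (3·δy/y)² + (3·δz/z)² + (−½·δq/q)²
  y term: (3×0.0917)² = 0.0757
  z term: (3×0.0554)² = 0.0276
  q term: (-0.5×0.0517)² = 0.000667
Total = 0.104. Share from y = 0.0757/0.104 = 0.728.

72.8%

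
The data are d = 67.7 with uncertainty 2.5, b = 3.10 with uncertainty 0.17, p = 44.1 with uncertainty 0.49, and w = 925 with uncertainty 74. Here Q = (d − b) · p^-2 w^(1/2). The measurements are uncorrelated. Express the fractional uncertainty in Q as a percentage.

Let u = d − b = 64.6. δu = √(δd² + δb²) = √(6.25 + 0.0289) = 2.51, so δu/u = 0.0388.
Q is then a monomial in u, p, w:
δQ/Q = √((δu/u)² + (-2·δp/p)² + (½·δw/w)²) = √(0.00150 + 0.000494 + 0.00160) = 0.0600

6.00%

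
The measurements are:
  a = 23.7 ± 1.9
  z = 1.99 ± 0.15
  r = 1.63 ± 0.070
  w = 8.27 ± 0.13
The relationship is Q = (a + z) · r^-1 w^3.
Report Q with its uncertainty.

8910 ± 872

Let u = a + z = 25.7. δu = √(δa² + δz²) = √(3.61 + 0.0225) = 1.91, so δu/u = 0.0742.
Q is then a monomial in u, r, w:
δQ/Q = √((δu/u)² + (-1·δr/r)² + (3·δw/w)²) = √(0.00550 + 0.00184 + 0.00222) = 0.0978
Q = 8910, so δQ = 0.0978 × 8910 = 872.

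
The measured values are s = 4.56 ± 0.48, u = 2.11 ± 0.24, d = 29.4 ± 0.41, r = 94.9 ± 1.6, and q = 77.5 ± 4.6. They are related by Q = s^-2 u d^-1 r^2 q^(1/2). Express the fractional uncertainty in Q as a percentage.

24.4%

Products/powers → add relative errors in quadrature, weighted by exponent:
  (-2·δs/s)² = (-2×0.105)² = 0.0443;  (1·δu/u)² = (1×0.114)² = 0.0129;  (-1·δd/d)² = (-1×0.0139)² = 0.000194;  (2·δr/r)² = (2×0.0169)² = 0.00114;  (½·δq/q)² = (0.5×0.0594)² = 0.000881
δQ/Q = √(0.0595) = 0.244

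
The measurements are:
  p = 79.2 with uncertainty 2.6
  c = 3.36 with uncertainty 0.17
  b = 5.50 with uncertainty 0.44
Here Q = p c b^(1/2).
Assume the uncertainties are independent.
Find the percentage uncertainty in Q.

For a monomial Q ∝ p, c, b^(1/2), fractional errors add in quadrature:
  (1·δp/p)² = (1×0.0328)² = 0.00108;  (1·δc/c)² = (1×0.0506)² = 0.00256;  (½·δb/b)² = (0.5×0.0800)² = 0.00160
δQ/Q = √(0.00524) = 0.0724

7.24%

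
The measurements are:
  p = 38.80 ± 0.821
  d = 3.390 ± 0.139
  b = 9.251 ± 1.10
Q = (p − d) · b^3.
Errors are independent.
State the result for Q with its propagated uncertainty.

28030 ± 10000

Let u = p − d = 35.41. δu = √(δp² + δd²) = √(0.674 + 0.0193) = 0.833, so δu/u = 0.0235.
Q is then a monomial in u, b:
δQ/Q = √((δu/u)² + (3·δb/b)²) = √(0.000553 + 0.127) = 0.357
Q = 28030, so δQ = 0.357 × 28030 = 10000.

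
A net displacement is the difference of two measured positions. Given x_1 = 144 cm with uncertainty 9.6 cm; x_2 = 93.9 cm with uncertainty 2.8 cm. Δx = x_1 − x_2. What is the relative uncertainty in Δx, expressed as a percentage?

20.0%

For a sum/difference, combine absolute errors in quadrature:
  (δx_1)² = 92.2;  (δx_2)² = 7.84
δΔx = √(100) = 10.0 cm
Δx = 50.1 cm, so δΔx/Δx = 10.0/50.1 = 0.200.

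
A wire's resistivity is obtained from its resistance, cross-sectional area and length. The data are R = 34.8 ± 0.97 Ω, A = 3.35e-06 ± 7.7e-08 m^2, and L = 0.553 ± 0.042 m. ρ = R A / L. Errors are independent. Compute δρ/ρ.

0.0841

Each factor contributes (exponent × relative error)² to (δρ/ρ)²:
  (1·δR/R)² = (1×0.0279)² = 0.000777;  (1·δA/A)² = (1×0.0230)² = 0.000528;  (-1·δL/L)² = (-1×0.0759)² = 0.00577
δρ/ρ = √(0.00707) = 0.0841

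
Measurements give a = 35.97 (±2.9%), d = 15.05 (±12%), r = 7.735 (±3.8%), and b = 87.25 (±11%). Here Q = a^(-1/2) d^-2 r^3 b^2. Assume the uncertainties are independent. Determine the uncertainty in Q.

Products/powers → add relative errors in quadrature, weighted by exponent:
  (−½·δa/a)² = (-0.5×0.0290)² = 0.000210;  (-2·δd/d)² = (-2×0.120)² = 0.0576;  (3·δr/r)² = (3×0.0380)² = 0.0130;  (2·δb/b)² = (2×0.110)² = 0.0484
δQ/Q = √(0.119) = 0.345
Q = 2593, so δQ = 0.345 × 2593 = 895.

895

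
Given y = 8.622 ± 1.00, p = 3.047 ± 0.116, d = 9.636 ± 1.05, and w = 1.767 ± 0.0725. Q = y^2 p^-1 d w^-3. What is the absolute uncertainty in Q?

Since Q is a product/quotient, work with relative uncertainties:
  (2·δy/y)² = (2×0.116)² = 0.0538;  (-1·δp/p)² = (-1×0.0381)² = 0.00145;  (1·δd/d)² = (1×0.109)² = 0.0119;  (-3·δw/w)² = (-3×0.0410)² = 0.0152
δQ/Q = √(0.0823) = 0.287
Q = 42.61, so δQ = 0.287 × 42.61 = 12.2.

12.2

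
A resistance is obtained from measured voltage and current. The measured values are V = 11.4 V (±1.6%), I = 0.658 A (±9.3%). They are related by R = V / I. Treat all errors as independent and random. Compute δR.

1.63 Ω

R is a product of powers, so relative uncertainties combine in quadrature:
  (1·δV/V)² = (1×0.0160)² = 0.000256;  (-1·δI/I)² = (-1×0.0930)² = 0.00865
δR/R = √(0.00891) = 0.0944
R = 17.3 Ω, so δR = 0.0944 × 17.3 = 1.63 Ω.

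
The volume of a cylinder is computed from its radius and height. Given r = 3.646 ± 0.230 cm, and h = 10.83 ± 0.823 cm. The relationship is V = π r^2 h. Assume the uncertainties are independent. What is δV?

For a monomial V ∝ r^2, h, fractional errors add in quadrature:
  (2·δr/r)² = (2×0.0631)² = 0.0159;  (1·δh/h)² = (1×0.0760)² = 0.00577
δV/V = √(0.0217) = 0.147
V = 452.3 cm^3, so δV = 0.147 × 452.3 = 66.6 cm^3.

66.6 cm^3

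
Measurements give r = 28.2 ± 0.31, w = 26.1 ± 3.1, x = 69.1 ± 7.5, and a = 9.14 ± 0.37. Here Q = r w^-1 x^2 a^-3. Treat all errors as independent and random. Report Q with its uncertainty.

Since Q is a product/quotient, work with relative uncertainties:
  (1·δr/r)² = (1×0.0110)² = 0.000121;  (-1·δw/w)² = (-1×0.119)² = 0.0141;  (2·δx/x)² = (2×0.109)² = 0.0471;  (-3·δa/a)² = (-3×0.0405)² = 0.0147
δQ/Q = √(0.0761) = 0.276
Q = 6.76, so δQ = 0.276 × 6.76 = 1.86.

6.76 ± 1.86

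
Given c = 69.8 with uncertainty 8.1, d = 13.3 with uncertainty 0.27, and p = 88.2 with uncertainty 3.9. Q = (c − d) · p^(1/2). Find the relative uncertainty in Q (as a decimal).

Let u = c − d = 56.5. δu = √(δc² + δd²) = √(65.6 + 0.0729) = 8.10, so δu/u = 0.143.
Q is then a monomial in u, p:
δQ/Q = √((δu/u)² + (½·δp/p)²) = √(0.0206 + 0.000489) = 0.145

0.145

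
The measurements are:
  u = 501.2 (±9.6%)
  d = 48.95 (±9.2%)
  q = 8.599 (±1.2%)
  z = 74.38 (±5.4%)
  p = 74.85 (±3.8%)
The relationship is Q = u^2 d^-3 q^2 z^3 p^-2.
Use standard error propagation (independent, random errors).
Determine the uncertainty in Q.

4440

Since Q is a product/quotient, work with relative uncertainties:
  (2·δu/u)² = (2×0.0960)² = 0.0369;  (-3·δd/d)² = (-3×0.0920)² = 0.0762;  (2·δq/q)² = (2×0.0120)² = 0.000576;  (3·δz/z)² = (3×0.0540)² = 0.0262;  (-2·δp/p)² = (-2×0.0380)² = 0.00578
δQ/Q = √(0.146) = 0.382
Q = 11630, so δQ = 0.382 × 11630 = 4440.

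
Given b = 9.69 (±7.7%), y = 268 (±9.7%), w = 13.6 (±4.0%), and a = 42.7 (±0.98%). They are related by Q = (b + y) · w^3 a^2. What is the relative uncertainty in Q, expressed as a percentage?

15.3%

Let u = b + y = 278. δu = √(δb² + δy²) = √(0.557 + 676) = 26.0, so δu/u = 0.0937.
Q is then a monomial in u, w, a:
δQ/Q = √((δu/u)² + (3·δw/w)² + (2·δa/a)²) = √(0.00877 + 0.0144 + 0.000384) = 0.153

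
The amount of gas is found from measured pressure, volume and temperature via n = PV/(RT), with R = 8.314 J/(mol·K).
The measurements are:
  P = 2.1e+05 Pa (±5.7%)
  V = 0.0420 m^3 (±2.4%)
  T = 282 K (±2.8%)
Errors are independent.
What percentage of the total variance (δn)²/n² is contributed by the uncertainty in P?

(δn/n)² = (1·δP/P)² + (1·δV/V)² + (-1·δT/T)²
  P term: (1×0.0570)² = 0.00325
  V term: (1×0.0240)² = 0.000576
  T term: (-1×0.0280)² = 0.000784
Total = 0.00461. Share from P = 0.00325/0.00461 = 0.705.

70.5%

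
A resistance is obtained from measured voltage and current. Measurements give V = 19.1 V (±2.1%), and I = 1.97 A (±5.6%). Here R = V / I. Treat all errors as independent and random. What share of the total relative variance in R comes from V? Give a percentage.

(δR/R)² = (1·δV/V)² + (-1·δI/I)²
  V term: (1×0.0210)² = 0.000441
  I term: (-1×0.0560)² = 0.00314
Total = 0.00358. Share from V = 0.000441/0.00358 = 0.123.

12.3%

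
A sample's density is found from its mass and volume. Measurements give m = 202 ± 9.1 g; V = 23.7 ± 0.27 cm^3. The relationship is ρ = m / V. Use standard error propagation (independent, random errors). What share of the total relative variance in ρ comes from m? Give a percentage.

94.0%

(δρ/ρ)² = (1·δm/m)² + (-1·δV/V)²
  m term: (1×0.0450)² = 0.00203
  V term: (-1×0.0114)² = 0.000130
Total = 0.00216. Share from m = 0.00203/0.00216 = 0.940.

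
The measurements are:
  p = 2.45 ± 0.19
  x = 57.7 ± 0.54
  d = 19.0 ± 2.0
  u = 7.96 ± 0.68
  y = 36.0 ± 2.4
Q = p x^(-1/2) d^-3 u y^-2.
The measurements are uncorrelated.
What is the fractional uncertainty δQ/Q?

0.362

For a monomial Q ∝ p, x^(-1/2), d^-3, u, y^-2, fractional errors add in quadrature:
  (1·δp/p)² = (1×0.0776)² = 0.00601;  (−½·δx/x)² = (-0.5×0.00936)² = 2.19e-05;  (-3·δd/d)² = (-3×0.105)² = 0.0997;  (1·δu/u)² = (1×0.0854)² = 0.00730;  (-2·δy/y)² = (-2×0.0667)² = 0.0178
δQ/Q = √(0.131) = 0.362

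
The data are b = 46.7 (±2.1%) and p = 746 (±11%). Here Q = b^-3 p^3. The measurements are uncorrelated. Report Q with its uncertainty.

4080 ± 1370

Since Q is a product/quotient, work with relative uncertainties:
  (-3·δb/b)² = (-3×0.0210)² = 0.00397;  (3·δp/p)² = (3×0.110)² = 0.109
δQ/Q = √(0.113) = 0.336
Q = 4080, so δQ = 0.336 × 4080 = 1370.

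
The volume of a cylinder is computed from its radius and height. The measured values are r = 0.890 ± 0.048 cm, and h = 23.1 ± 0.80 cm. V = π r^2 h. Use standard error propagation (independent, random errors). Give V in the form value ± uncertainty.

Each factor contributes (exponent × relative error)² to (δV/V)²:
  (2·δr/r)² = (2×0.0539)² = 0.0116;  (1·δh/h)² = (1×0.0346)² = 0.00120
δV/V = √(0.0128) = 0.113
V = 57.5 cm^3, so δV = 0.113 × 57.5 = 6.51 cm^3.

57.5 ± 6.51 cm^3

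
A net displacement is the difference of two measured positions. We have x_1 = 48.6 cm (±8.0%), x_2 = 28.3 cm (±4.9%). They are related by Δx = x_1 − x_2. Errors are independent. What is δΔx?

4.13 cm

Δx is a linear combination, so absolute uncertainties add in quadrature:
  (δx_1)² = 15.1;  (δx_2)² = 1.92
δΔx = √(17.0) = 4.13 cm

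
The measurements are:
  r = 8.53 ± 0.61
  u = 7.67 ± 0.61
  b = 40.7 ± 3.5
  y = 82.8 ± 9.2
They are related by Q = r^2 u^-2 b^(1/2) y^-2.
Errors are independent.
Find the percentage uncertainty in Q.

Each factor contributes (exponent × relative error)² to (δQ/Q)²:
  (2·δr/r)² = (2×0.0715)² = 0.0205;  (-2·δu/u)² = (-2×0.0795)² = 0.0253;  (½·δb/b)² = (0.5×0.0860)² = 0.00185;  (-2·δy/y)² = (-2×0.111)² = 0.0494
δQ/Q = √(0.0970) = 0.311

31.1%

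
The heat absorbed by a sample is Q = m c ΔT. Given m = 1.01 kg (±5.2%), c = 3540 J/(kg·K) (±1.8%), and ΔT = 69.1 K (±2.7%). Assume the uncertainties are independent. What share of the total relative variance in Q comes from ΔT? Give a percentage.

(δQ/Q)² = (1·δm/m)² + (1·δc/c)² + (1·δΔT/ΔT)²
  m term: (1×0.0520)² = 0.00270
  c term: (1×0.0180)² = 0.000324
  ΔT term: (1×0.0270)² = 0.000729
Total = 0.00376. Share from ΔT = 0.000729/0.00376 = 0.194.

19.4%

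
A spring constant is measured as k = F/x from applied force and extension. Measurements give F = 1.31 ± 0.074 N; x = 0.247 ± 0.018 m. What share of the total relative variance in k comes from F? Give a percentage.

(δk/k)² = (1·δF/F)² + (-1·δx/x)²
  F term: (1×0.0565)² = 0.00319
  x term: (-1×0.0729)² = 0.00531
Total = 0.00850. Share from F = 0.00319/0.00850 = 0.375.

37.5%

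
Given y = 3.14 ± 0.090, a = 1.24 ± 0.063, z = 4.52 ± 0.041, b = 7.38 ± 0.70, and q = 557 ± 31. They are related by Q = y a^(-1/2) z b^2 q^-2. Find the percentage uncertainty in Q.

Since Q is a product/quotient, work with relative uncertainties:
  (1·δy/y)² = (1×0.0287)² = 0.000822;  (−½·δa/a)² = (-0.5×0.0508)² = 0.000645;  (1·δz/z)² = (1×0.00907)² = 8.23e-05;  (2·δb/b)² = (2×0.0949)² = 0.0360;  (-2·δq/q)² = (-2×0.0557)² = 0.0124
δQ/Q = √(0.0499) = 0.223

22.3%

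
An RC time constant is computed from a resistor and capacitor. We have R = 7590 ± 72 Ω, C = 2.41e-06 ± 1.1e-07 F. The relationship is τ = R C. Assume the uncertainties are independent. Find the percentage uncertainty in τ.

Since τ is a product/quotient, work with relative uncertainties:
  (1·δR/R)² = (1×0.00949)² = 9e-05;  (1·δC/C)² = (1×0.0456)² = 0.00208
δτ/τ = √(0.00217) = 0.0466

4.66%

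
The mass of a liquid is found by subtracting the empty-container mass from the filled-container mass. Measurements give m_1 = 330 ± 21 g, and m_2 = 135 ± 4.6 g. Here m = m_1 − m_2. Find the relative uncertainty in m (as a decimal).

For a sum/difference, combine absolute errors in quadrature:
  (δm_1)² = 441;  (δm_2)² = 21.2
δm = √(462) = 21.5 g
m = 195 g, so δm/m = 21.5/195 = 0.110.

0.110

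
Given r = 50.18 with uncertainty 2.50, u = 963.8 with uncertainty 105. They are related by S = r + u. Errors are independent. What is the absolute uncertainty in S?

105

S is a linear combination, so absolute uncertainties add in quadrature:
  (δr)² = 6.25;  (δu)² = 11000
δS = √(11000) = 105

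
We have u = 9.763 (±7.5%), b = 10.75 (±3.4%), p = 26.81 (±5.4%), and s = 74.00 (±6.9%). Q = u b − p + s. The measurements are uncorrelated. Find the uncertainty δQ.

Let w = u·b = 105.0. δw/w = √((1·δu/u)² + (1·δb/b)²) = √(0.00562 + 0.00116) = 0.0823, so δw = 8.64.
Q = w − p + s: δQ = √(δw² + δp² + δs²) = √(74.7 + 2.10 + 26.1) = 10.1

10.1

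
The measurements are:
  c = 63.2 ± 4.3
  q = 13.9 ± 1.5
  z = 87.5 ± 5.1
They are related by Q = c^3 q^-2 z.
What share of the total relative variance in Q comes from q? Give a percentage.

(δQ/Q)² = (3·δc/c)² + (-2·δq/q)² + (1·δz/z)²
  c term: (3×0.0680)² = 0.0417
  q term: (-2×0.108)² = 0.0466
  z term: (1×0.0583)² = 0.00340
Total = 0.0916. Share from q = 0.0466/0.0916 = 0.508.

50.8%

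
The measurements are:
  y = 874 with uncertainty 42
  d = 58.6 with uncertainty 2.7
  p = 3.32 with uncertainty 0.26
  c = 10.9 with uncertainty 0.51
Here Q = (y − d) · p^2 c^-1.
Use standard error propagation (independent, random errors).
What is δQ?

Let u = y − d = 815. δu = √(δy² + δd²) = √(1760 + 7.29) = 42.1, so δu/u = 0.0516.
Q is then a monomial in u, p, c:
δQ/Q = √((δu/u)² + (2·δp/p)² + (-1·δc/c)²) = √(0.00266 + 0.0245 + 0.00219) = 0.171
Q = 825, so δQ = 0.171 × 825 = 141.

141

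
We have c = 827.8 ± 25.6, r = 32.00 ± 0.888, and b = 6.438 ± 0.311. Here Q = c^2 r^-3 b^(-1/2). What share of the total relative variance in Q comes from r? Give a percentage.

61.1%

(δQ/Q)² = (2·δc/c)² + (-3·δr/r)² + (−½·δb/b)²
  c term: (2×0.0309)² = 0.00383
  r term: (-3×0.0278)² = 0.00693
  b term: (-0.5×0.0483)² = 0.000583
Total = 0.0113. Share from r = 0.00693/0.0113 = 0.611.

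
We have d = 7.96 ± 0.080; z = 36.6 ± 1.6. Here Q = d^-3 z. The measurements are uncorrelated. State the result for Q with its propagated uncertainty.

0.0726 ± 0.00385

Relative error in a monomial: (δQ/Q)² = Σ (nᵢ · δxᵢ/xᵢ)².
  (-3·δd/d)² = (-3×0.0101)² = 0.000909;  (1·δz/z)² = (1×0.0437)² = 0.00191
δQ/Q = √(0.00282) = 0.0531
Q = 0.0726, so δQ = 0.0531 × 0.0726 = 0.00385.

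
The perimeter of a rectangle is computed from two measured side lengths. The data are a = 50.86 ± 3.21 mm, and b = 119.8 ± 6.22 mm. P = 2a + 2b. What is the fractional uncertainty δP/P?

Sums and differences: (δP)² = Σ (cᵢ δxᵢ)².
  (2·δa)² = 41.2;  (2·δb)² = 155
δP = √(196) = 14.0 mm
P = 341.3 mm, so δP/P = 14.0/341.3 = 0.0410.

0.0410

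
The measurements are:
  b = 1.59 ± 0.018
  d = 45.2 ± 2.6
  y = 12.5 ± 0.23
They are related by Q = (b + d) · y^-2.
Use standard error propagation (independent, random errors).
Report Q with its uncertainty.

0.299 ± 0.0200

Let u = b + d = 46.8. δu = √(δb² + δd²) = √(0.000324 + 6.76) = 2.60, so δu/u = 0.0556.
Q is then a monomial in u, y:
δQ/Q = √((δu/u)² + (-2·δy/y)²) = √(0.00309 + 0.00135) = 0.0666
Q = 0.299, so δQ = 0.0666 × 0.299 = 0.0200.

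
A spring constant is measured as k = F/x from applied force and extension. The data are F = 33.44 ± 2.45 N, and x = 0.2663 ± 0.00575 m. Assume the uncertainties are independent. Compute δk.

9.59 N/m

Since k is a product/quotient, work with relative uncertainties:
  (1·δF/F)² = (1×0.0733)² = 0.00537;  (-1·δx/x)² = (-1×0.0216)² = 0.000466
δk/k = √(0.00583) = 0.0764
k = 125.6 N/m, so δk = 0.0764 × 125.6 = 9.59 N/m.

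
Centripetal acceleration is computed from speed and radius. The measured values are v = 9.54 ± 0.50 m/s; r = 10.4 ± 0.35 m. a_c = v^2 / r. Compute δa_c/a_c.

0.110

a_c is a product of powers, so relative uncertainties combine in quadrature:
  (2·δv/v)² = (2×0.0524)² = 0.0110;  (-1·δr/r)² = (-1×0.0337)² = 0.00113
δa_c/a_c = √(0.0121) = 0.110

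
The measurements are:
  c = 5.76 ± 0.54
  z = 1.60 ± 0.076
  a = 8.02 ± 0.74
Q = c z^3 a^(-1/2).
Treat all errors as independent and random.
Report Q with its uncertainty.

8.33 ± 1.47

Q is a product of powers, so relative uncertainties combine in quadrature:
  (1·δc/c)² = (1×0.0938)² = 0.00879;  (3·δz/z)² = (3×0.0475)² = 0.0203;  (−½·δa/a)² = (-0.5×0.0923)² = 0.00213
δQ/Q = √(0.0312) = 0.177
Q = 8.33, so δQ = 0.177 × 8.33 = 1.47.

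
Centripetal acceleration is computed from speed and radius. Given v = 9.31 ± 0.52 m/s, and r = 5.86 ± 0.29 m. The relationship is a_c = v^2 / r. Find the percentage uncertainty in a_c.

Relative error in a monomial: (δa_c/a_c)² = Σ (nᵢ · δxᵢ/xᵢ)².
  (2·δv/v)² = (2×0.0559)² = 0.0125;  (-1·δr/r)² = (-1×0.0495)² = 0.00245
δa_c/a_c = √(0.0149) = 0.122

12.2%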